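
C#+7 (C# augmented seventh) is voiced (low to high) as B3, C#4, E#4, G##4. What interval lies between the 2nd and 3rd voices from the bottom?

major third

Those voices are C#4 and E#4.
Counting 3 letters and 4 half steps from C# gives a major third.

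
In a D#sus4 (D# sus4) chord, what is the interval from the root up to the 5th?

perfect fifth

D#sus4 is spelled D#-G#-A#.
Root = D#; 5th = A#.
D# up to A# spans 5 letter names and 7 semitones — a perfect fifth.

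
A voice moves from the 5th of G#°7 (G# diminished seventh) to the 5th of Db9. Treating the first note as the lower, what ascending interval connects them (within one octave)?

diminished 5th

G#°7 (G# diminished seventh) has D as its 5th, and Db9 has Ab as its 5th.
D up to Ab is 6 semitones, a half step narrower than a perfect fifth, so the interval is diminished.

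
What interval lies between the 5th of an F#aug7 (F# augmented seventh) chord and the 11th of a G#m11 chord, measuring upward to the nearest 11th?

diminished 8th

F#aug7 (F# augmented seventh) has C## as its 5th, and G#m11 has C# as its 11th.
8 letter names make it an octave; at 11 semitones (a half step narrower than perfect) the quality is diminished.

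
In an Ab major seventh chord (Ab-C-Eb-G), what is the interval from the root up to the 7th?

Root = Ab; 7th = G.
From Ab to G is 11 semitones, exactly the major seventh.

major seventh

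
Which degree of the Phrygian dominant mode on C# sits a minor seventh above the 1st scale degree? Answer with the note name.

The scale is C# D E# F# G# A B.
The 1st scale degree is C#; a minor seventh above that is B — scale degree 7.

B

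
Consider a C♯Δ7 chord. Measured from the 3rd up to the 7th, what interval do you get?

The chord tones of C♯ major seventh are C♯ E♯ G♯ B♯.
3rd = E♯; 7th = B♯.
From E♯ to B♯ is 7 semitones, exactly the perfect fifth.

P5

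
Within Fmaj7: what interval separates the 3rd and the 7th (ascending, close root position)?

FM7: F, A, C, E.
The 3rd is A and the 7th is E.
From A to E is 7 semitones, exactly the perfect fifth.

perfect 5th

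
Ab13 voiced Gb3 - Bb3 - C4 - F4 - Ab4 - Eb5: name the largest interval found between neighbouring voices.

Adjacent intervals: Gb3→Bb3 = major third; Bb3→C4 = major second; C4→F4 = perfect fourth; F4→Ab4 = minor third; Ab4→Eb5 = perfect fifth.
The largest is Ab4 to Eb5, a perfect fifth (7 semitones).

P5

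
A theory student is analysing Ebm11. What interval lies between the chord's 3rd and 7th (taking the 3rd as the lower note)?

Ebm11: Eb–Gb–Bb–Db–F–Ab.
So we need the interval from Gb up to Db.
Counting 5 letters and 7 half steps from Gb gives a perfect fifth.

perfect fifth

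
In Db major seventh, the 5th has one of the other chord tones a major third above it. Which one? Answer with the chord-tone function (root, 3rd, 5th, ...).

The chord tones of Db major seventh are Db–F–Ab–C.
The 5th is Ab. A major third above Ab is C.
C is the chord's 7th.

7th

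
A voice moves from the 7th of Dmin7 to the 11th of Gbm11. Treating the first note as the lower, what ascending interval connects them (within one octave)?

diminished 8th

Dmin7 has C as its 7th, and Gbm11 has Cb as its 11th.
From C to Cb: 11 semitones over an octave = diminished.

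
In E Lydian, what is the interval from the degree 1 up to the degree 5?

perfect 5th

Spelling E Lydian: E F# G# A# B C# D#.
That puts E below B.
Counting 5 letters and 7 half steps from E gives a perfect fifth.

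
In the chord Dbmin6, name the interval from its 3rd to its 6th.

Dbm6 (Db minor sixth): Db–Fb–Ab–Bb.
So we need the interval from Fb up to Bb.
From Fb to Bb: 6 semitones over a fourth = augmented.

augmented fourth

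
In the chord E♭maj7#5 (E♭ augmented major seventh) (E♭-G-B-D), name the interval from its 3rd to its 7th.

perfect 5th

That puts G below D.
G up to D spans 5 letter names and 7 semitones — a perfect fifth.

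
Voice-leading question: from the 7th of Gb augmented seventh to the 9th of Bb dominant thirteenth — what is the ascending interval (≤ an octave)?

Gb augmented seventh has Fb as its 7th, and Bb dominant thirteenth has C as its 9th.
5 letter names make it a fifth; at 8 semitones (a half step wider than perfect) the quality is augmented.

augmented fifth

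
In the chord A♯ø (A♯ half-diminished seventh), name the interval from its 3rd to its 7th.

A♯m7b5: A♯ C♯ E G♯.
3rd = C♯; 7th = G♯.
C♯ up to G♯ spans 5 letter names and 7 semitones — a perfect fifth.

perfect fifth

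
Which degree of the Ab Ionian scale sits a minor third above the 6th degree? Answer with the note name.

The scale is Ab Bb C Db Eb F G.
The 6th degree is F; a minor third above that is Ab — scale degree 1.

Ab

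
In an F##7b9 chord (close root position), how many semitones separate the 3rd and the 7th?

Spelling the chord: F## A## C## E# G#.
A## to E# is a diminished fifth: 6 semitones.

6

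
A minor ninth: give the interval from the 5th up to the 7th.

minor third

Spelling the chord: A, C, E, G, B.
So we need the interval from E up to G.
From E to G: 3 semitones over a third = minor.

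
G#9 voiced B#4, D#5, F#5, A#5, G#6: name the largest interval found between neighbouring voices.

m7

Adjacent intervals: B#4→D#5 = minor third; D#5→F#5 = minor third; F#5→A#5 = major third; A#5→G#6 = minor seventh.
The largest is A#5 to G#6, a minor seventh (10 semitones).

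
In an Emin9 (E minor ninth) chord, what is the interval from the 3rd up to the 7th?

E minor ninth is spelled E, G, B, D, F♯.
The 3rd is G and the 7th is D.
Counting 5 letters and 7 half steps from G gives a perfect fifth.

perfect fifth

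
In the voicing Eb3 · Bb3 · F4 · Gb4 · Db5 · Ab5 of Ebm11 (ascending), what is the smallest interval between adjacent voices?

minor second

Adjacent intervals: Eb3→Bb3 = perfect fifth; Bb3→F4 = perfect fifth; F4→Gb4 = minor second; Gb4→Db5 = perfect fifth; Db5→Ab5 = perfect fifth.
The smallest is F4 to Gb4, a minor second (1 semitone).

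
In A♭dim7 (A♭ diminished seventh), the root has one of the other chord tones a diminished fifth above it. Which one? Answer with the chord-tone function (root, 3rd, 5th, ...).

5th

Spelling the chord: A♭, C♭, E𝄫, G𝄫.
The root is A♭. A diminished fifth above A♭ is E𝄫.
E𝄫 is the chord's 5th.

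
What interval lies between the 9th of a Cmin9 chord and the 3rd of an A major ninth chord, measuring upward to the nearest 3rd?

major seventh

Cmin9 has D as its 9th, and A major ninth has C# as its 3rd.
From D to C# is 11 semitones, exactly the major seventh.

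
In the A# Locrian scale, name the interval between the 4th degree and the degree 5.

A# locrian: A# B C# D# E F# G#.
So we need the interval from D# up to E.
D# up to E is 1 semitone, a half step narrower than a major second, so the interval is minor.

minor second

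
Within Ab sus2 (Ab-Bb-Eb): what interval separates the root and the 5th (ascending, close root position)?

perfect 5th

So we need the interval from Ab up to Eb.
Counting 5 letters and 7 half steps from Ab gives a perfect fifth.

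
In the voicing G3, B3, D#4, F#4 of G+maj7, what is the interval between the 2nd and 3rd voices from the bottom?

Those voices are B3 and D#4.
B up to D# spans 3 letter names and 4 semitones — a major third.

M3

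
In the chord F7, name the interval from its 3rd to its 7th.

diminished fifth

The chord tones of F7 (F dominant seventh) are F–A–C–E♭.
So we need the interval from A up to E♭.
From A to E♭: 6 semitones over a fifth = diminished.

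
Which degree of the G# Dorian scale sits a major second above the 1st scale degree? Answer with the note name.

A#

The scale is G# A# B C# D# E# F#.
The 1st scale degree is G#; a major second above that is A# — scale degree 2.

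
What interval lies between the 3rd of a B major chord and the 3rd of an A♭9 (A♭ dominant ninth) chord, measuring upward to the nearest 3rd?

diminished 7th

B major has D♯ as its 3rd, and A♭9 (A♭ dominant ninth) has C as its 3rd.
From D♯ to C: 9 semitones over a seventh = diminished.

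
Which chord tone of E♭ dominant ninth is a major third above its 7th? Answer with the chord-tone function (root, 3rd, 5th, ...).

9th

E♭9: E♭-G-B♭-D♭-F.
The 7th is D♭. A major third above D♭ is F.
F is the chord's 9th.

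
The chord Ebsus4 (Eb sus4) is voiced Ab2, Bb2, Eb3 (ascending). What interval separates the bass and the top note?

The outer voices are Ab2 and Eb3.
Counting 5 letters and 7 half steps from Ab gives a perfect fifth.

perfect 5th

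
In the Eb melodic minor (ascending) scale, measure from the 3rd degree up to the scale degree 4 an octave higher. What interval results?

The scale runs Eb F Gb Ab Bb C D.
That puts Gb below Ab.
Counting 9 letters and 14 half steps from Gb gives a major ninth.

M9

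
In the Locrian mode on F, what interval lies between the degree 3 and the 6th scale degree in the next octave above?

P11

F locrian: F Gb Ab Bb Cb Db Eb.
So we need the interval from Ab up to Db.
Counting 11 letters and 17 half steps from Ab gives a perfect eleventh.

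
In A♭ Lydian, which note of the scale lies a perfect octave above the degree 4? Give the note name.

D

The scale is A♭ B♭ C D E♭ F G.
The degree 4 is D; a perfect octave above that is D — scale degree 4.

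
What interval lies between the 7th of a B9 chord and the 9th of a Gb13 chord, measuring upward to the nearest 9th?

B9 has A as its 7th, and Gb13 has Ab as its 9th.
A up to Ab is 11 semitones, a half step narrower than a perfect octave, so the interval is diminished.

diminished octave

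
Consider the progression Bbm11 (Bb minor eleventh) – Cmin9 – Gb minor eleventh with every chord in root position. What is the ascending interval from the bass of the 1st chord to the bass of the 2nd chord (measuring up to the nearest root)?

major second

The roots are Bb and C.
Counting 2 letters and 2 half steps from Bb gives a major second.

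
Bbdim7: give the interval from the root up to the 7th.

The chord tones of Bb°7 (Bb diminished seventh) are Bb–Db–Fb–Abb.
The root is Bb and the 7th is Abb.
From Bb to Abb: 9 semitones over a seventh = diminished.

d7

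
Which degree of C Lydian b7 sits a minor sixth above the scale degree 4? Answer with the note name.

D

The scale is C D E F# G A Bb.
The scale degree 4 is F#; a minor sixth above that is D — scale degree 2.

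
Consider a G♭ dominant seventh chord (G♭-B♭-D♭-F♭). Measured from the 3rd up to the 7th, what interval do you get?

diminished fifth

3rd = B♭; 7th = F♭.
From B♭ to F♭: 6 semitones over a fifth = diminished.
That tritone between 3rd and 7th is what gives the dominant seventh its pull toward resolution.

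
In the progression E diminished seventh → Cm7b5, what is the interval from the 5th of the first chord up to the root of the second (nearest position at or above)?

The 5th of E diminished seventh is Bb; the root of Cm7b5 is C.
Counting 2 letters and 2 half steps from Bb gives a major second.

major second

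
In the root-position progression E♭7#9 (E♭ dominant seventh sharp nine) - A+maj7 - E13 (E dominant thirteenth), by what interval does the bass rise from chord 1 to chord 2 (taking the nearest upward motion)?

A4

The roots are E♭ and A.
4 letter names make it a fourth; at 6 semitones (a half step wider than perfect) the quality is augmented.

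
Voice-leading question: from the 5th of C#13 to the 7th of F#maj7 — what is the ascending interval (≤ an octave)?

C#13 has G# as its 5th, and F#maj7 has E# as its 7th.
G# up to E# spans 6 letter names and 9 semitones — a major sixth.

M6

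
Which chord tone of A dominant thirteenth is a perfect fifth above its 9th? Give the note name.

F#

A13 (A dominant thirteenth): A C♯ E G B F♯.
The 9th is B. A perfect fifth above B is F♯.
F♯ is the chord's 13th.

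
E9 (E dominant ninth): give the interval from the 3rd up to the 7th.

Spelling the chord: E G# B D F#.
The 3rd is G# and the 7th is D.
5 letter names make it a fifth; at 6 semitones (a half step narrower than perfect) the quality is diminished.

d5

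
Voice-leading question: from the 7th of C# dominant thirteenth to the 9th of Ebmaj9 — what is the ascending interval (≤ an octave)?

diminished 5th

C# dominant thirteenth has B as its 7th, and Ebmaj9 has F as its 9th.
From B to F: 6 semitones over a fifth = diminished.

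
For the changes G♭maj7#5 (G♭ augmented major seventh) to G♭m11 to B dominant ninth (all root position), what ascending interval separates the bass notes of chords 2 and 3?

augmented third

The roots are G♭ and B.
From G♭ to B: 5 semitones over a third = augmented.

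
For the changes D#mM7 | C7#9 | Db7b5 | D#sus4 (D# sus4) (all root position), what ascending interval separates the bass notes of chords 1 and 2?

The roots are D# and C.
7 letter names make it a seventh; at 9 semitones (a whole step narrower than major) the quality is diminished.

diminished 7th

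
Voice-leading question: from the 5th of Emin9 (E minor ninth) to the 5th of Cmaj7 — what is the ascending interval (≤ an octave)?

m6

The 5th of Emin9 (E minor ninth) is B; the 5th of Cmaj7 is G.
From B to G: 8 semitones over a sixth = minor.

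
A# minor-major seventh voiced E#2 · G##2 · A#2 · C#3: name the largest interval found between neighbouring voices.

major third

Adjacent intervals: E#2→G##2 = major third; G##2→A#2 = minor second; A#2→C#3 = minor third.
The largest is E#2 to G##2, a major third (4 semitones).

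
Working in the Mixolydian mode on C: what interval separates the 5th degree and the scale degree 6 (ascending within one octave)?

major second

Spelling the Mixolydian mode on C: C D E F G A Bb.
So we need the interval from G up to A.
From G to A is 2 semitones, exactly the major second.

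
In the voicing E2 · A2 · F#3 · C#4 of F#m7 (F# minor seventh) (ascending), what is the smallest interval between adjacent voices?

Adjacent intervals: E2→A2 = perfect fourth; A2→F#3 = major sixth; F#3→C#4 = perfect fifth.
The smallest is E2 to A2, a perfect fourth (5 semitones).

perfect fourth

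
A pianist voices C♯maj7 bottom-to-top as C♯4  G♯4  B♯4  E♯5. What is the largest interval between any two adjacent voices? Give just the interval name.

perfect 5th

Adjacent intervals: C♯4→G♯4 = perfect fifth; G♯4→B♯4 = major third; B♯4→E♯5 = perfect fourth.
The largest is C♯4 to G♯4, a perfect fifth (7 semitones).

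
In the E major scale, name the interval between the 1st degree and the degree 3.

E major: E F♯ G♯ A B C♯ D♯.
1st degree = E; scale degree 3 = G♯.
Counting 3 letters and 4 half steps from E gives a major third.

major third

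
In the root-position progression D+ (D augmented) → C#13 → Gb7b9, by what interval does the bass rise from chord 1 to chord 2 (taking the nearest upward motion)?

major seventh

The roots are D and C#.
From D to C# is 11 semitones, exactly the major seventh.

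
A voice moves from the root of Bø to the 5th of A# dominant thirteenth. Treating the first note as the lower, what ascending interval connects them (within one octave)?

Bø has B as its root, and A# dominant thirteenth has E# as its 5th.
From B to E#: 6 semitones over a fourth = augmented.

augmented fourth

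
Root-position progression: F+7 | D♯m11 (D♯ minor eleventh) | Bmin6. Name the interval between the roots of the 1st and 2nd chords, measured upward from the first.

The roots are F and D♯.
F up to D♯ is 10 semitones, a half step wider than a major sixth, so the interval is augmented.

augmented sixth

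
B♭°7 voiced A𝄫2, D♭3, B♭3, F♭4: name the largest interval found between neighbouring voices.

major 6th

Adjacent intervals: A𝄫2→D♭3 = augmented fourth; D♭3→B♭3 = major sixth; B♭3→F♭4 = diminished fifth.
The largest is D♭3 to B♭3, a major sixth (9 semitones).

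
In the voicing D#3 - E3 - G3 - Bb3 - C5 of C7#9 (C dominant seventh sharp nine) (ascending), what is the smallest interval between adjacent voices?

Adjacent intervals: D#3→E3 = minor second; E3→G3 = minor third; G3→Bb3 = minor third; Bb3→C5 = major ninth.
The smallest is D#3 to E3, a minor second (1 semitone).

m2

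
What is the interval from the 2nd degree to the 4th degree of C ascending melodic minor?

The scale runs C D E♭ F G A B.
The 2nd degree is D and the scale degree 4 is F.
From D to F: 3 semitones over a third = minor.

minor third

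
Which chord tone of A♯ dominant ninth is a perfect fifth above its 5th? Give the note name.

B#

A♯9: A♯, C𝄪, E♯, G♯, B♯.
The 5th is E♯. A perfect fifth above E♯ is B♯.
B♯ is the chord's 9th.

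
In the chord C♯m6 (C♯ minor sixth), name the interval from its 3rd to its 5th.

C♯min6: C♯-E-G♯-A♯.
The 3rd is E and the 5th is G♯.
E up to G♯ spans 3 letter names and 4 semitones — a major third.

major third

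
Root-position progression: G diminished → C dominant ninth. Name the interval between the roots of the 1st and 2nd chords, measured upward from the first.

perfect fourth

The roots are G and C.
G up to C spans 4 letter names and 5 semitones — a perfect fourth.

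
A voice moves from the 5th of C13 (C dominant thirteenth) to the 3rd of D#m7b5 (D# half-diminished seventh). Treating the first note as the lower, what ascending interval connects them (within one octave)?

The 5th of C13 (C dominant thirteenth) is G; the 3rd of D#m7b5 (D# half-diminished seventh) is F#.
G up to F# spans 7 letter names and 11 semitones — a major seventh.

major 7th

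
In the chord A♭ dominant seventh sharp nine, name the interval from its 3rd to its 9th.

M7

A♭7#9 (A♭ dominant seventh sharp nine) is spelled A♭–C–E♭–G♭–B.
So we need the interval from C up to B.
C up to B spans 7 letter names and 11 semitones — a major seventh.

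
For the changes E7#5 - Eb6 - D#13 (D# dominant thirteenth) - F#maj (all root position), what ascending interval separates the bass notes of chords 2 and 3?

augmented 7th

The roots are Eb and D#.
From Eb to D#: 12 semitones over a seventh = augmented.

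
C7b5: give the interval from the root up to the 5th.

diminished fifth

C7b5 (C dominant seventh flat five): C, E, G♭, B♭.
So we need the interval from C up to G♭.
C up to G♭ is 6 semitones, a half step narrower than a perfect fifth, so the interval is diminished.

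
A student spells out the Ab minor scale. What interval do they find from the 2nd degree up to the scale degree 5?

perfect fourth

Spelling the Ab minor scale: Ab Bb Cb Db Eb Fb Gb.
So we need the interval from Bb up to Eb.
Counting 4 letters and 5 half steps from Bb gives a perfect fourth.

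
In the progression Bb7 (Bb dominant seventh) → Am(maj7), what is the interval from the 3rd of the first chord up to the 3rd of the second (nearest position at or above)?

The 3rd of Bb7 (Bb dominant seventh) is D; the 3rd of Am(maj7) is C.
7 letter names make it a seventh; at 10 semitones (a half step narrower than major) the quality is minor.

minor seventh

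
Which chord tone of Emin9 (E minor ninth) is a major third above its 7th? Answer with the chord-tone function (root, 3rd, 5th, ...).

9th

The chord tones of Emin9 are E-G-B-D-F#.
The 7th is D. A major third above D is F#.
F# is the chord's 9th.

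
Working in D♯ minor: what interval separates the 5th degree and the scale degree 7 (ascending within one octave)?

The scale runs D♯ E♯ F♯ G♯ A♯ B C♯.
The 5th degree is A♯ and the scale degree 7 is C♯.
A♯ up to C♯ is 3 semitones, a half step narrower than a major third, so the interval is minor.

minor third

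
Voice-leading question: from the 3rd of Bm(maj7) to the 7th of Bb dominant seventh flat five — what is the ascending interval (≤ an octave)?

diminished fifth

Bm(maj7) has D as its 3rd, and Bb dominant seventh flat five has Ab as its 7th.
From D to Ab: 6 semitones over a fifth = diminished.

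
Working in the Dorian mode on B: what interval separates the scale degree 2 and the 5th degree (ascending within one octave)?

Spelling the Dorian mode on B: B C# D E F# G# A.
Scale degree 2 = C#; scale degree 5 = F#.
Counting 4 letters and 5 half steps from C# gives a perfect fourth.

perfect fourth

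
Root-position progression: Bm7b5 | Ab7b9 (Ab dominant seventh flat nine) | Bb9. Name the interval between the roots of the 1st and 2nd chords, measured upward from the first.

diminished seventh

The roots are B and Ab.
From B to Ab: 9 semitones over a seventh = diminished.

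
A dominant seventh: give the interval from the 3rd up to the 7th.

diminished 5th

The chord tones of A7 (A dominant seventh) are A-C♯-E-G.
3rd = C♯; 7th = G.
C♯ up to G is 6 semitones, a half step narrower than a perfect fifth, so the interval is diminished.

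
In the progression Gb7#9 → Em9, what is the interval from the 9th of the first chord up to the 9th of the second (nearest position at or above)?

The 9th of Gb7#9 is A; the 9th of Em9 is F#.
From A to F# is 9 semitones, exactly the major sixth.

major sixth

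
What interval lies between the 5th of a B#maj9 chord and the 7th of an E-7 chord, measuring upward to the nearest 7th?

diminished sixth

The 5th of B#maj9 is F##; the 7th of E-7 is D.
From F## to D: 7 semitones over a sixth = diminished.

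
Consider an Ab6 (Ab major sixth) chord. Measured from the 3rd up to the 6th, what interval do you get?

perfect 4th

Spelling the chord: Ab, C, Eb, F.
That puts C below F.
Counting 4 letters and 5 half steps from C gives a perfect fourth.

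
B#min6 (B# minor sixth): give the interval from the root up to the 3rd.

minor 3rd

Spelling the chord: B#-D#-F##-G##.
So we need the interval from B# up to D#.
From B# to D#: 3 semitones over a third = minor.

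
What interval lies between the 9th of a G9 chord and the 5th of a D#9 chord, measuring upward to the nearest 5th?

The 9th of G9 is A; the 5th of D#9 is A#.
A up to A# is 1 semitone, a half step wider than a perfect unison, so the interval is augmented.

augmented unison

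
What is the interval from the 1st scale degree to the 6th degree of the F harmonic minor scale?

F harmonic minor: F G Ab Bb C Db E.
That puts F below Db.
6 letter names make it a sixth; at 8 semitones (a half step narrower than major) the quality is minor.

minor sixth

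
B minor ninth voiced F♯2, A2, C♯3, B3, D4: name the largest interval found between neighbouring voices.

Adjacent intervals: F♯2→A2 = minor third; A2→C♯3 = major third; C♯3→B3 = minor seventh; B3→D4 = minor third.
The largest is C♯3 to B3, a minor seventh (10 semitones).

m7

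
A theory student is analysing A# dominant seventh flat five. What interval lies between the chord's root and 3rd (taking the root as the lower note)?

The chord tones of A#7b5 are A#–C##–E–G#.
The root is A# and the 3rd is C##.
From A# to C## is 4 semitones, exactly the major third.

major third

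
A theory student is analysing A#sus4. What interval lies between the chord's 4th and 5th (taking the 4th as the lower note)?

major second

The chord tones of A#sus4 (A# sus4) are A#–D#–E#.
The 4th is D# and the 5th is E#.
From D# to E# is 2 semitones, exactly the major second.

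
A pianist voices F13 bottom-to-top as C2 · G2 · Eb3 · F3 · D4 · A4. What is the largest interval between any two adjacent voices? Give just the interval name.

Adjacent intervals: C2→G2 = perfect fifth; G2→Eb3 = minor sixth; Eb3→F3 = major second; F3→D4 = major sixth; D4→A4 = perfect fifth.
The largest is F3 to D4, a major sixth (9 semitones).

major sixth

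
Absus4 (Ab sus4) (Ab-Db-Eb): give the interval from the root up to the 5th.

The root is Ab and the 5th is Eb.
From Ab to Eb is 7 semitones, exactly the perfect fifth.

perfect fifth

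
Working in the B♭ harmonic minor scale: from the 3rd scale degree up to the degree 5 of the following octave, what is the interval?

major tenth

Spelling the B♭ harmonic minor scale: B♭ C D♭ E♭ F G♭ A.
That puts D♭ below F.
From D♭ to F is 16 semitones, exactly the major tenth.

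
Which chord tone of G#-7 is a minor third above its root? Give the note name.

B

G# minor seventh: G#, B, D#, F#.
The root is G#. A minor third above G# is B.
B is the chord's 3rd.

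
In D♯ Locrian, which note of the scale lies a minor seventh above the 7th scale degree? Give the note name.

The scale is D♯ E F♯ G♯ A B C♯.
The 7th scale degree is C♯; a minor seventh above that is B — scale degree 6.

B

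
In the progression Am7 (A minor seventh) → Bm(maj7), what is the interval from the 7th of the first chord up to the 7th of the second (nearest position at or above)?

Am7 (A minor seventh) has G as its 7th, and Bm(maj7) has A♯ as its 7th.
G up to A♯ is 3 semitones, a half step wider than a major second, so the interval is augmented.

augmented second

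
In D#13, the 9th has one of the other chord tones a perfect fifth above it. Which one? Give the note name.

B#

D# dominant thirteenth: D#–F##–A#–C#–E#–B#.
The 9th is E#. A perfect fifth above E# is B#.
B# is the chord's 13th.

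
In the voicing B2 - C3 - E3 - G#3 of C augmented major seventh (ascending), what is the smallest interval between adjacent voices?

minor second

Adjacent intervals: B2→C3 = minor second; C3→E3 = major third; E3→G#3 = major third.
The smallest is B2 to C3, a minor second (1 semitone).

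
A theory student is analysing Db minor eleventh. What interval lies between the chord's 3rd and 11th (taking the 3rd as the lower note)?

major ninth

Dbm11: Db, Fb, Ab, Cb, Eb, Gb.
3rd = Fb; 11th = Gb.
Counting 9 letters and 14 half steps from Fb gives a major ninth.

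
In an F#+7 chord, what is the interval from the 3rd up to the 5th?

major third

F#+7 (F# augmented seventh) is spelled F#-A#-C##-E.
So we need the interval from A# up to C##.
Counting 3 letters and 4 half steps from A# gives a major third.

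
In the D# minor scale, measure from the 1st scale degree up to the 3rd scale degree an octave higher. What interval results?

minor tenth

Spelling the D# minor scale: D# E# F# G# A# B C#.
That puts D# below F#.
D# up to F# is 15 semitones, a half step narrower than a major tenth, so the interval is minor.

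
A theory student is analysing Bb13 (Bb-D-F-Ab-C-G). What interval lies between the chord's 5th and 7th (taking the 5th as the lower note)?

minor third

The 5th is F and the 7th is Ab.
F up to Ab is 3 semitones, a half step narrower than a major third, so the interval is minor.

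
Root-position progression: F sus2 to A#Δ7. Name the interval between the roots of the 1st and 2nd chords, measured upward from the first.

A3

The roots are F and A#.
F up to A# is 5 semitones, a half step wider than a major third, so the interval is augmented.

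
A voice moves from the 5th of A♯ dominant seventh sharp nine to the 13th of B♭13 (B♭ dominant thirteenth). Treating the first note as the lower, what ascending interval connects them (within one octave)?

diminished 3rd

The 5th of A♯ dominant seventh sharp nine is E♯; the 13th of B♭13 (B♭ dominant thirteenth) is G.
3 letter names make it a third; at 2 semitones (a whole step narrower than major) the quality is diminished.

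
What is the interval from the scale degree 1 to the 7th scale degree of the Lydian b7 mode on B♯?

minor seventh

The scale runs B♯ C𝄪 D𝄪 E𝄪 F𝄪 G𝄪 A♯.
Scale degree 1 = B♯; 7th degree = A♯.
B♯ up to A♯ is 10 semitones, a half step narrower than a major seventh, so the interval is minor.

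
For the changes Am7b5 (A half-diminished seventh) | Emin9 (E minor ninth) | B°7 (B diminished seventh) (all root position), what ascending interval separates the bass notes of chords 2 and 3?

perfect fifth

The roots are E and B.
Counting 5 letters and 7 half steps from E gives a perfect fifth.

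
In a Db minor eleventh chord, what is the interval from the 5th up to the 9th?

perfect fifth

The chord tones of Dbm11 are Db, Fb, Ab, Cb, Eb, Gb.
So we need the interval from Ab up to Eb.
Ab up to Eb spans 5 letter names and 7 semitones — a perfect fifth.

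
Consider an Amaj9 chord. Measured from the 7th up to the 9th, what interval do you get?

minor third

Amaj9 is spelled A C# E G# B.
The 7th is G# and the 9th is B.
3 letter names make it a third; at 3 semitones (a half step narrower than major) the quality is minor.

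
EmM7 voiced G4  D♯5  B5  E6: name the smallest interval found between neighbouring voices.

Adjacent intervals: G4→D♯5 = augmented fifth; D♯5→B5 = minor sixth; B5→E6 = perfect fourth.
The smallest is B5 to E6, a perfect fourth (5 semitones).

perfect 4th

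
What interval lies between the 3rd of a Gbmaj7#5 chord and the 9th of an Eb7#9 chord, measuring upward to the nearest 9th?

The 3rd of Gbmaj7#5 is Bb; the 9th of Eb7#9 is F#.
From Bb to F#: 8 semitones over a fifth = augmented.

augmented fifth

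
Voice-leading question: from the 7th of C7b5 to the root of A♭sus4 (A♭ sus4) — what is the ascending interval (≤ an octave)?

The 7th of C7b5 is B♭; the root of A♭sus4 (A♭ sus4) is A♭.
7 letter names make it a seventh; at 10 semitones (a half step narrower than major) the quality is minor.

minor seventh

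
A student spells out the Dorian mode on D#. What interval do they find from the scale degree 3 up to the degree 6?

augmented fourth

The scale runs D# E# F# G# A# B# C#.
The scale degree 3 is F# and the 6th degree is B#.
4 letter names make it a fourth; at 6 semitones (a half step wider than perfect) the quality is augmented.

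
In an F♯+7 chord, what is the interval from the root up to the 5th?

F♯ augmented seventh is spelled F♯–A♯–C𝄪–E.
That puts F♯ below C𝄪.
5 letter names make it a fifth; at 8 semitones (a half step wider than perfect) the quality is augmented.

augmented 5th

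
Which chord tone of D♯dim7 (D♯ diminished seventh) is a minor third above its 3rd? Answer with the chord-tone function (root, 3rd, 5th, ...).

5th

The chord tones of D♯°7 are D♯–F♯–A–C.
The 3rd is F♯. A minor third above F♯ is A.
A is the chord's 5th.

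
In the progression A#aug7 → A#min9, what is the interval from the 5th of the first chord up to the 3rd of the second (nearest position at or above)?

The 5th of A#aug7 is E##; the 3rd of A#min9 is C#.
From E## to C#: 7 semitones over a sixth = diminished.

d6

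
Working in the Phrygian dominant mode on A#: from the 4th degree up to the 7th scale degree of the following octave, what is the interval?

Spelling the Phrygian dominant mode on A#: A# B C## D# E# F# G#.
That puts D# below G#.
From D# to G# is 17 semitones, exactly the perfect eleventh.

perfect eleventh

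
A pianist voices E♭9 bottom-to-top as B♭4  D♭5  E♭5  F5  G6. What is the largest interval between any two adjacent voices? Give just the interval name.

M9

Adjacent intervals: B♭4→D♭5 = minor third; D♭5→E♭5 = major second; E♭5→F5 = major second; F5→G6 = major ninth.
The largest is F5 to G6, a major ninth (14 semitones).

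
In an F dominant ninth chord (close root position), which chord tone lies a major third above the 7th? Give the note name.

Spelling the chord: F-A-C-E♭-G.
The 7th is E♭. A major third above E♭ is G.
G is the chord's 9th.

G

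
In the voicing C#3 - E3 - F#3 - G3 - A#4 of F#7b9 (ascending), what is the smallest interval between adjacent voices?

m2

Adjacent intervals: C#3→E3 = minor third; E3→F#3 = major second; F#3→G3 = minor second; G3→A#4 = augmented ninth.
The smallest is F#3 to G3, a minor second (1 semitone).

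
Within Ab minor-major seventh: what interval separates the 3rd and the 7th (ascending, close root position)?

Ab minor-major seventh is spelled Ab-Cb-Eb-G.
That puts Cb below G.
Cb up to G is 8 semitones, a half step wider than a perfect fifth, so the interval is augmented.

augmented 5th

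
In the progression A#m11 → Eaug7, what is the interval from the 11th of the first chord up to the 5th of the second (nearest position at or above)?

A#m11 has D# as its 11th, and Eaug7 has B# as its 5th.
D# up to B# spans 6 letter names and 9 semitones — a major sixth.

major 6th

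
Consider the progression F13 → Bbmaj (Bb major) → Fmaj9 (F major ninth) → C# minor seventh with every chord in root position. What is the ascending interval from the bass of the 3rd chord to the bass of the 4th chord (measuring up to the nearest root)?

The roots are F and C#.
F up to C# is 8 semitones, a half step wider than a perfect fifth, so the interval is augmented.

augmented fifth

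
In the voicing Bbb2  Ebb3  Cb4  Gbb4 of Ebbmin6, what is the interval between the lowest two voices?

Those voices are Bbb2 and Ebb3.
Bbb up to Ebb spans 4 letter names and 5 semitones — a perfect fourth.

perfect fourth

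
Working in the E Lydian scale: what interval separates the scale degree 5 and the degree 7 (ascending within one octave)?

E lydian: E F# G# A# B C# D#.
The scale degree 5 is B and the degree 7 is D#.
B up to D# spans 3 letter names and 4 semitones — a major third.

major third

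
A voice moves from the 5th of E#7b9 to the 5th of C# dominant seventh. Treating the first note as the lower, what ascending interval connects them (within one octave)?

The 5th of E#7b9 is B#; the 5th of C# dominant seventh is G#.
B# up to G# is 8 semitones, a half step narrower than a major sixth, so the interval is minor.

minor sixth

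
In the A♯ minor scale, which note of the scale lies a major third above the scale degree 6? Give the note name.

A#

The scale is A♯ B♯ C♯ D♯ E♯ F♯ G♯.
The scale degree 6 is F♯; a major third above that is A♯ — scale degree 1.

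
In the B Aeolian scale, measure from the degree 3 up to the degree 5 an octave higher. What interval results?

B natural minor: B C♯ D E F♯ G A.
That puts D below F♯.
From D to F♯ is 16 semitones, exactly the major tenth.

major tenth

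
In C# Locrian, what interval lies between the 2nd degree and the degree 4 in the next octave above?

Spelling C# Locrian: C# D E F# G A B.
That puts D below F#.
Counting 10 letters and 16 half steps from D gives a major tenth.

major 10th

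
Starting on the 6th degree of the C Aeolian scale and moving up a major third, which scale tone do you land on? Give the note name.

The scale is C D Eb F G Ab Bb.
The 6th degree is Ab; a major third above that is C — scale degree 1.

C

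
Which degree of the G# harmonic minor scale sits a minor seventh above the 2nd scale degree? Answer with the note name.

G#

The scale is G# A# B C# D# E F##.
The 2nd scale degree is A#; a minor seventh above that is G# — scale degree 1.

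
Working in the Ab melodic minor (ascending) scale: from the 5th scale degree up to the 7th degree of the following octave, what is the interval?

Ab melodic minor: Ab Bb Cb Db Eb F G.
That puts Eb below G.
Counting 10 letters and 16 half steps from Eb gives a major tenth.

major tenth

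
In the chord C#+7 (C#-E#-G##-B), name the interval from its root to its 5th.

That puts C# below G##.
5 letter names make it a fifth; at 8 semitones (a half step wider than perfect) the quality is augmented.

A5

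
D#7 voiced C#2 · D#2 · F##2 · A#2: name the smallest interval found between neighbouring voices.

Adjacent intervals: C#2→D#2 = major second; D#2→F##2 = major third; F##2→A#2 = minor third.
The smallest is C#2 to D#2, a major second (2 semitones).

M2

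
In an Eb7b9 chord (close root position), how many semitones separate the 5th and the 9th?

Eb7b9 (Eb dominant seventh flat nine): Eb, G, Bb, Db, Fb.
Bb to Fb is a diminished fifth: 6 semitones.

6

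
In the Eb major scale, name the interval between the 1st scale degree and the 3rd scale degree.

The scale runs Eb F G Ab Bb C D.
So we need the interval from Eb up to G.
Counting 3 letters and 4 half steps from Eb gives a major third.

major third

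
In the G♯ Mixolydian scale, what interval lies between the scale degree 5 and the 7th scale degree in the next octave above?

Spelling the G♯ Mixolydian scale: G♯ A♯ B♯ C♯ D♯ E♯ F♯.
The scale degree 5 is D♯ and the 7th degree (up an octave) is F♯.
From D♯ to F♯: 15 semitones over a tenth = minor.

minor tenth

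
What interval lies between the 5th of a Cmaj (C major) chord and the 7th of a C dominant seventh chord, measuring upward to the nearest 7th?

minor 3rd

The 5th of Cmaj (C major) is G; the 7th of C dominant seventh is Bb.
G up to Bb is 3 semitones, a half step narrower than a major third, so the interval is minor.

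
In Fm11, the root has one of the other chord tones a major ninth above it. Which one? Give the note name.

Fm11 (F minor eleventh) is spelled F, Ab, C, Eb, G, Bb.
The root is F. A major ninth above F is G.
G is the chord's 9th.

G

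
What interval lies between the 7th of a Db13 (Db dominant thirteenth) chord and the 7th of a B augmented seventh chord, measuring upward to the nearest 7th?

A6

The 7th of Db13 (Db dominant thirteenth) is Cb; the 7th of B augmented seventh is A.
Cb up to A is 10 semitones, a half step wider than a major sixth, so the interval is augmented.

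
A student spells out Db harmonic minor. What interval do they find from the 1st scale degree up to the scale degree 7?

major seventh

Db harmonic minor: Db Eb Fb Gb Ab Bbb C.
So we need the interval from Db up to C.
Counting 7 letters and 11 half steps from Db gives a major seventh.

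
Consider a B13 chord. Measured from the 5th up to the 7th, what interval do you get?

minor 3rd

B13 (B dominant thirteenth) is spelled B, D#, F#, A, C#, G#.
That puts F# below A.
F# up to A is 3 semitones, a half step narrower than a major third, so the interval is minor.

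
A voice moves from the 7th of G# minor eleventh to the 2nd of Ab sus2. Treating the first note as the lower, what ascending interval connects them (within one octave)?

diminished fourth

G# minor eleventh has F# as its 7th, and Ab sus2 has Bb as its 2nd.
From F# to Bb: 4 semitones over a fourth = diminished.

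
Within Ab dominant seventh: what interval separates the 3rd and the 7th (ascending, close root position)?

Ab7 (Ab dominant seventh) is spelled Ab–C–Eb–Gb.
That puts C below Gb.
C up to Gb is 6 semitones, a half step narrower than a perfect fifth, so the interval is diminished.
This 3–7 tritone is the characteristic tension at the heart of the dominant sound.

d5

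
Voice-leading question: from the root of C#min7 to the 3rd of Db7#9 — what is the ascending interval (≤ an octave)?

diminished 4th

The root of C#min7 is C#; the 3rd of Db7#9 is F.
C# up to F is 4 semitones, a half step narrower than a perfect fourth, so the interval is diminished.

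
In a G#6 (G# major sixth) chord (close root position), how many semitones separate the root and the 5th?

G#6 is spelled G#-B#-D#-E#.
G# to D# is a perfect fifth: 7 semitones.

7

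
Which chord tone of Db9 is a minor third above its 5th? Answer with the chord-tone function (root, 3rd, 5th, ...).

Spelling the chord: Db–F–Ab–Cb–Eb.
The 5th is Ab. A minor third above Ab is Cb.
Cb is the chord's 7th.

7th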